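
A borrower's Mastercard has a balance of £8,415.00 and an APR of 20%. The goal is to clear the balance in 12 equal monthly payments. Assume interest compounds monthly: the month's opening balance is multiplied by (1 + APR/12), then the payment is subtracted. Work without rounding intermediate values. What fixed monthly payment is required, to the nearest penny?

Monthly rate r = 20%/12 = 1.66667% = 0.0166667.
Level-payment amortization: P = B₀·r / (1 − (1+r)^(−n)) = 8415.00·0.0166667 / (1 − 1.01667^(−12)).
Denominator 1 − (1+r)^(−12) = 0.179918557.
P = 140.25 / 0.179918557 ≈ 779.52.

£779.52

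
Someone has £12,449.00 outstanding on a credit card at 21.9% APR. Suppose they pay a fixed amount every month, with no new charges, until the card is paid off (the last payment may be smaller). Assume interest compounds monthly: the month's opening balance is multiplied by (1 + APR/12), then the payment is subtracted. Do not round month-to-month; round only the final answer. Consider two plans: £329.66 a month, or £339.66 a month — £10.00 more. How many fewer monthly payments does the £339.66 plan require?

3 fewer payments

Monthly rate r = 21.9%/12 = 1.825% = 0.01825.
At £329.66/mo: n = ⌈−ln(1 − rB₀/P)/ln(1+r)⌉ = 65 payments (last £202.37); total interest = total paid − £12,449.00 = £8,851.61.
At £339.66/mo: 62 payments (last £39.43); total interest £8,309.69.
Payments saved = 65 − 62 = 3.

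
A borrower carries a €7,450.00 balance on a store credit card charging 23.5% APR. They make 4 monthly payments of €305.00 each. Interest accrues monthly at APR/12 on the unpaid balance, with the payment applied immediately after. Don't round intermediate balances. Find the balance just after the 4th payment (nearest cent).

€6,794.64

Monthly rate r = 23.5%/12 = 1.95833% = 0.0195833.
Each month: B ← B·(1+r) − €305.00.
Month 1: interest €145.90; balance after payment €7,290.90.
Month 2: interest €142.78; balance after payment €7,128.68.
Month 3: interest €139.60; balance after payment €6,963.28.
Month 4: interest €136.36; balance after payment €6,794.64.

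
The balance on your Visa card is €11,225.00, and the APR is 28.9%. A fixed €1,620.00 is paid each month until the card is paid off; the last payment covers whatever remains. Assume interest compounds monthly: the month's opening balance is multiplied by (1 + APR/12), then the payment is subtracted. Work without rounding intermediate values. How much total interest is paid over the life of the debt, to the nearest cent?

€1,207.38

Monthly rate r = 28.9%/12 = 2.40833% = 0.0240833.
Payoff takes n = ⌈−ln(1 − rB₀/P)/ln(1+r)⌉ = ⌈7.672⌉ = 8 payments; the last is €1,092.38.
Total paid = 7·€1,620.00 + €1,092.38 = €12,432.38.
Total interest = total paid − principal = €12,432.38 − €11,225.00 = €1,207.38.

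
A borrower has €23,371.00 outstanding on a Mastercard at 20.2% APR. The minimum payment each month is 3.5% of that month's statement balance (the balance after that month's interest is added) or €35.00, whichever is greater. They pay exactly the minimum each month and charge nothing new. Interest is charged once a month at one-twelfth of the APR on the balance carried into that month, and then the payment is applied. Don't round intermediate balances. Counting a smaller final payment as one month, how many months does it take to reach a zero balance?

206 months

Monthly rate r = 20.2%/12 = 1.68333% = 0.0168333.
While 3.5% of the post-interest balance exceeds €35.00, each month B ← (B·(1+r))·(1 − 0.035), i.e. B shrinks by the factor (1+r)·0.965 = 0.98124.
This holds for months 1–168. Entering month 169 the balance is €971.02; 3.5% of the post-interest balance is now below €35.00, so the flat €35.00 minimum applies from here.
From month 169 a fixed €35.00 at rate r clears €971.02 in 38 more payments. Total: 168 + 38 = 206 months.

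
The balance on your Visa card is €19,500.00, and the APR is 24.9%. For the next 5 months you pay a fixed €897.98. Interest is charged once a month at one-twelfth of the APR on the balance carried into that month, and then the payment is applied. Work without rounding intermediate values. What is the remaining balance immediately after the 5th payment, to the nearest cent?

Monthly rate r = 24.9%/12 = 2.075% = 0.02075.
Each month: B ← B·(1+r) − €897.98.
Month 1: interest €404.62; balance after payment €19,006.65.
Month 2: interest €394.39; balance after payment €18,503.05.
Month 3: interest €383.94; balance after payment €17,989.01.
Month 4: interest €373.27; balance after payment €17,464.30.
Month 5: interest €362.38; balance after payment €16,928.71.

€16,928.71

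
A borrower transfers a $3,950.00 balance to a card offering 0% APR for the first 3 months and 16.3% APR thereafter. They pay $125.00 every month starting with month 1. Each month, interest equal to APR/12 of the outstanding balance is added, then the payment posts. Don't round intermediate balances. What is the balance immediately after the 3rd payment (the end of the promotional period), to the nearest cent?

Promo months 1–3 at r₀ = 0%/12 = 0; months 4+ at r₁ = 16.3%/12 = 0.0135833.
After month 3 (no interest yet): B = $3,950.00 − 3·$125.00 = $3,575.00.

$3,575.00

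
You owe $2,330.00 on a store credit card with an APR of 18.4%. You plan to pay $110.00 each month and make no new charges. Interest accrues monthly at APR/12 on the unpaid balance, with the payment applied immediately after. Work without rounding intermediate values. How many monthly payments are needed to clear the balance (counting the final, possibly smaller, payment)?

26 months

Monthly rate r = 18.4%/12 = 1.53333% = 0.0153333.
Recurrence: B ← B·(1+r) − $110.00.
Month 1: interest $35.73; balance after payment $2,255.73.
Month 2: interest $34.59; balance after payment $2,180.31.
Closed form: n = −ln(1 − rB₀/P)/ln(1+r) = −ln(0.67521)/ln(1.01533) ≈ 25.809, so the balance reaches zero during payment 26.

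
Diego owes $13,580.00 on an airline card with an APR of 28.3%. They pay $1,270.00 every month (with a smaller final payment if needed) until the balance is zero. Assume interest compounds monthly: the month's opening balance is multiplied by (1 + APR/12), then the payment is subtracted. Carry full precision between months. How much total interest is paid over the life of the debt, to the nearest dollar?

Monthly rate r = 28.3%/12 = 2.35833% = 0.0235833.
Payoff takes n = ⌈−ln(1 − rB₀/P)/ln(1+r)⌉ = ⌈12.466⌉ = 13 payments; the last is $595.99.
Total paid = 12·$1,270.00 + $595.99 = $15,835.99.
Total interest = total paid − principal = $15,835.99 − $13,580.00 = $2,255.99.

$2,256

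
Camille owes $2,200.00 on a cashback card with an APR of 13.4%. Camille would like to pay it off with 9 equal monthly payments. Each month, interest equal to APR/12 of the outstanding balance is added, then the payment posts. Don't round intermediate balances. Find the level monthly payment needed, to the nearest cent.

Monthly rate r = 13.4%/12 = 1.11667% = 0.0111667.
Level-payment amortization: P = B₀·r / (1 − (1+r)^(−n)) = 2200.00·0.0111667 / (1 − 1.01117^(−9)).
Denominator 1 − (1+r)^(−9) = 0.0951110207.
P = 24.5667 / 0.0951110207 ≈ 258.29.

$258.29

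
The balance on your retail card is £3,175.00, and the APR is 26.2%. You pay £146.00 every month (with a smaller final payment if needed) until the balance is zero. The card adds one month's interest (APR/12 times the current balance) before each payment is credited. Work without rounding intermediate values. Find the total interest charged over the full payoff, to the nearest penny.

£1,178.36

Monthly rate r = 26.2%/12 = 2.18333% = 0.0218333.
Payoff takes n = ⌈−ln(1 − rB₀/P)/ln(1+r)⌉ = ⌈29.816⌉ = 30 payments; the last is £119.36.
Total paid = 29·£146.00 + £119.36 = £4,353.36.
Total interest = total paid − principal = £4,353.36 − £3,175.00 = £1,178.36.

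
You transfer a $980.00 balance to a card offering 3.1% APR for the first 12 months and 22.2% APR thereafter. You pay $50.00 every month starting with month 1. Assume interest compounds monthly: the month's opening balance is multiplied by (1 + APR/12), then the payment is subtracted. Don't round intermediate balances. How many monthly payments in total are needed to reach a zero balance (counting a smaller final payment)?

Promo months 1–12 at r₀ = 3.1%/12 = 0.00258333; months 13+ at r₁ = 22.2%/12 = 0.0185.
After month 12: iterate B ← B·(1+r₀) − $50.00 for 12 months → $402.22.
Then at r₁ with $50.00/mo: n₂ = −ln(1 − r₁·B/P)/ln(1+r₁) ≈ 8.79 → 9 more payments.

21 months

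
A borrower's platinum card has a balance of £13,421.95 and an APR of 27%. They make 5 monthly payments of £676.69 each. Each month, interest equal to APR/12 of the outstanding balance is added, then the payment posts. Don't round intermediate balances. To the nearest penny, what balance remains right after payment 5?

£11,462.24

Monthly rate r = 27%/12 = 2.25% = 0.0225.
Each month: B ← B·(1+r) − £676.69.
Month 1: interest £301.99; balance after payment £13,047.25.
Month 2: interest £293.56; balance after payment £12,664.13.
Month 3: interest £284.94; balance after payment £12,272.38.
Month 4: interest £276.13; balance after payment £11,871.82.
Month 5: interest £267.12; balance after payment £11,462.24.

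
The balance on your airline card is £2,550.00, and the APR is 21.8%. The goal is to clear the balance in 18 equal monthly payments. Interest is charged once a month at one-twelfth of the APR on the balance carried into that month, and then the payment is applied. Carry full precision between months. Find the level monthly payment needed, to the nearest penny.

Monthly rate r = 21.8%/12 = 1.81667% = 0.0181667.
Level-payment amortization: P = B₀·r / (1 − (1+r)^(−n)) = 2550.00·0.0181667 / (1 − 1.01817^(−18)).
Denominator 1 − (1+r)^(−18) = 0.276796941.
P = 46.325 / 0.276796941 ≈ 167.36.

£167.36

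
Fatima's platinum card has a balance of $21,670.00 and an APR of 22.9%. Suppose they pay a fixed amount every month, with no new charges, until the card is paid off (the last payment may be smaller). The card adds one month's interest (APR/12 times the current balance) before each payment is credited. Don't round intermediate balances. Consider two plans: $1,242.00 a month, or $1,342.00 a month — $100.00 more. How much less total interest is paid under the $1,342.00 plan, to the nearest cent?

$450.38

Monthly rate r = 22.9%/12 = 1.90833% = 0.0190833.
At $1,242.00/mo: n = ⌈−ln(1 − rB₀/P)/ln(1+r)⌉ = 22 payments (last $523.91); total interest = total paid − $21,670.00 = $4,935.91.
At $1,342.00/mo: 20 payments (last $657.53); total interest $4,485.53.
Interest saved = $4,935.91 − $4,485.53 = $450.38.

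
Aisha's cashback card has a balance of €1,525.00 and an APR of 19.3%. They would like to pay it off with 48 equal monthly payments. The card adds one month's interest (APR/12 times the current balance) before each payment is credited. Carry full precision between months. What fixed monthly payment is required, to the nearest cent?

Monthly rate r = 19.3%/12 = 1.60833% = 0.0160833.
Level-payment amortization: P = B₀·r / (1 − (1+r)^(−n)) = 1525.00·0.0160833 / (1 − 1.01608^(−48)).
Denominator 1 − (1+r)^(−48) = 0.535064971.
P = 24.5271 / 0.535064971 ≈ 45.84.

€45.84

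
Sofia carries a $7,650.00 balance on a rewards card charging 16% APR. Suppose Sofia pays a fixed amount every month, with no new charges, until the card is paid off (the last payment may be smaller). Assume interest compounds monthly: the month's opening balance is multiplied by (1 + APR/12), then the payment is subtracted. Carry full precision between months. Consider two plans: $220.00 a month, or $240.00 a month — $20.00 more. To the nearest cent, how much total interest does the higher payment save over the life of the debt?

$319.51

Monthly rate r = 16%/12 = 1.33333% = 0.0133333.
At $220.00/mo: n = ⌈−ln(1 − rB₀/P)/ln(1+r)⌉ = 48 payments (last $6.98); total interest = total paid − $7,650.00 = $2,696.98.
At $240.00/mo: 42 payments (last $187.47); total interest $2,377.47.
Interest saved = $2,696.98 − $2,377.47 = $319.51.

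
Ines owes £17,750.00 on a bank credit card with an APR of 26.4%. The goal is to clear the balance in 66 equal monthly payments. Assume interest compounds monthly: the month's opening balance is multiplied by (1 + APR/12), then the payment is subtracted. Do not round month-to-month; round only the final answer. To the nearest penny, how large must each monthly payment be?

£512.34

Monthly rate r = 26.4%/12 = 2.2% = 0.022.
Level-payment amortization: P = B₀·r / (1 − (1+r)^(−n)) = 17750.00·0.022 / (1 − 1.022^(−66)).
Denominator 1 − (1+r)^(−66) = 0.762184106.
P = 390.5 / 0.762184106 ≈ 512.34.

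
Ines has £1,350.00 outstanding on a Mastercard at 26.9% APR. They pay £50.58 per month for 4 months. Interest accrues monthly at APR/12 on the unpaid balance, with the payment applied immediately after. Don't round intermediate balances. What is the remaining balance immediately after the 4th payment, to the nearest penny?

£1,265.96

Monthly rate r = 26.9%/12 = 2.24167% = 0.0224167.
Each month: B ← B·(1+r) − £50.58.
Month 1: interest £30.26; balance after payment £1,329.68.
Month 2: interest £29.81; balance after payment £1,308.91.
Month 3: interest £29.34; balance after payment £1,287.67.
Month 4: interest £28.87; balance after payment £1,265.96.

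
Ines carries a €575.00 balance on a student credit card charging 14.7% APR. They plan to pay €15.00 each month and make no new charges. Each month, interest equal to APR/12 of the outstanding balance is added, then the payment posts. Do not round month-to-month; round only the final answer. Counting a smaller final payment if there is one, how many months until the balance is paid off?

53 months

Monthly rate r = 14.7%/12 = 1.225% = 0.01225.
Recurrence: B ← B·(1+r) − €15.00.
Month 1: interest €7.04; balance after payment €567.04.
Month 2: interest €6.95; balance after payment €558.99.
Closed form: n = −ln(1 − rB₀/P)/ln(1+r) = −ln(0.53042)/ln(1.01225) ≈ 52.079, so the balance reaches zero during payment 53.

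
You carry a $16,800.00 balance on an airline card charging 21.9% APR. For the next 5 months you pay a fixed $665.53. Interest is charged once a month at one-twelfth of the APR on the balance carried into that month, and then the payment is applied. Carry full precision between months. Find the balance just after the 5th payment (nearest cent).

$14,938.64

Monthly rate r = 21.9%/12 = 1.825% = 0.01825.
Each month: B ← B·(1+r) − $665.53.
Month 1: interest $306.60; balance after payment $16,441.07.
Month 2: interest $300.05; balance after payment $16,075.59.
Month 3: interest $293.38; balance after payment $15,703.44.
Month 4: interest $286.59; balance after payment $15,324.50.
Month 5: interest $279.67; balance after payment $14,938.64.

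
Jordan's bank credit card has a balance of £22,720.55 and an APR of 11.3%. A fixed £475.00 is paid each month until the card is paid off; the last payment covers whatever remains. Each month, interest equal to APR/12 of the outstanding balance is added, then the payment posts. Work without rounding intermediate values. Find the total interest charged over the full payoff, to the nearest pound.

£7,617

Monthly rate r = 11.3%/12 = 0.941667% = 0.00941667.
Payoff takes n = ⌈−ln(1 − rB₀/P)/ln(1+r)⌉ = ⌈63.868⌉ = 64 payments; the last is £412.57.
Total paid = 63·£475.00 + £412.57 = £30,337.57.
Total interest = total paid − principal = £30,337.57 − £22,720.55 = £7,617.02.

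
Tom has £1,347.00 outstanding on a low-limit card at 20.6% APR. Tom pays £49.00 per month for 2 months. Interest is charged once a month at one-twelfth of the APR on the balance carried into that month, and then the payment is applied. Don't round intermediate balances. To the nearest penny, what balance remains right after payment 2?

Monthly rate r = 20.6%/12 = 1.71667% = 0.0171667.
Each month: B ← B·(1+r) − £49.00.
Month 1: interest £23.12; balance after payment £1,321.12.
Month 2: interest £22.68; balance after payment £1,294.80.

£1,294.80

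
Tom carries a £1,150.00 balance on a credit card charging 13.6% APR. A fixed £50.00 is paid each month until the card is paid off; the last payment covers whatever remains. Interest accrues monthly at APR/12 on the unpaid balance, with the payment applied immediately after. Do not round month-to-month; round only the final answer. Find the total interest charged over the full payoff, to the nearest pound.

Monthly rate r = 13.6%/12 = 1.13333% = 0.0113333.
Payoff takes n = ⌈−ln(1 − rB₀/P)/ln(1+r)⌉ = ⌈26.798⌉ = 27 payments; the last is £39.96.
Total paid = 26·£50.00 + £39.96 = £1,339.96.
Total interest = total paid − principal = £1,339.96 − £1,150.00 = £189.96.

£190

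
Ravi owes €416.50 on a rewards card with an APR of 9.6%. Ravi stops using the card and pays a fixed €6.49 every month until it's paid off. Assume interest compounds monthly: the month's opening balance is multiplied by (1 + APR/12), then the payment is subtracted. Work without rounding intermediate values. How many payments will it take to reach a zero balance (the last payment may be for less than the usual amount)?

Monthly rate r = 9.6%/12 = 0.8% = 0.008.
Recurrence: B ← B·(1+r) − €6.49.
Month 1: interest €3.33; balance after payment €413.34.
Month 2: interest €3.31; balance after payment €410.16.
Closed form: n = −ln(1 − rB₀/P)/ln(1+r) = −ln(0.48659)/ln(1.008) ≈ 90.400, so the balance reaches zero during payment 91.

91 payments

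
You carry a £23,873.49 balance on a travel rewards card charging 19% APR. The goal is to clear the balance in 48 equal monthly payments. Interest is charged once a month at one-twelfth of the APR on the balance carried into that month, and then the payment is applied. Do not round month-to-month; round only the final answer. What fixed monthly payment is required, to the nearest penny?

£713.82

Monthly rate r = 19%/12 = 1.58333% = 0.0158333.
Level-payment amortization: P = B₀·r / (1 − (1+r)^(−n)) = 23873.49·0.0158333 / (1 − 1.01583^(−48)).
Denominator 1 − (1+r)^(−48) = 0.529540827.
P = 377.997 / 0.529540827 ≈ 713.82.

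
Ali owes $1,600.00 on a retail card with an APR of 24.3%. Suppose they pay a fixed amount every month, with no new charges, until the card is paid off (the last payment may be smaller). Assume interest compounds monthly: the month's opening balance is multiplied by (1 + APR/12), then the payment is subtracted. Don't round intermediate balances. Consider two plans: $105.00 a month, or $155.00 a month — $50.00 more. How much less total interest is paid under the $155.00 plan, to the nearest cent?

Monthly rate r = 24.3%/12 = 2.025% = 0.02025.
At $105.00/mo: n = ⌈−ln(1 − rB₀/P)/ln(1+r)⌉ = 19 payments (last $42.87); total interest = total paid − $1,600.00 = $332.87.
At $155.00/mo: 12 payments (last $108.36); total interest $213.36.
Interest saved = $332.87 − $213.36 = $119.51.

$119.51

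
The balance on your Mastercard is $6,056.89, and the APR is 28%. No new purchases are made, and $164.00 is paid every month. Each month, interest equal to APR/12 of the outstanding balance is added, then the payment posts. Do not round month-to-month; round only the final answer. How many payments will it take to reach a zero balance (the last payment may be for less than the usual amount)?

86 months

Monthly rate r = 28%/12 = 2.33333% = 0.0233333.
Recurrence: B ← B·(1+r) − $164.00.
Month 1: interest $141.33; balance after payment $6,034.22.
Month 2: interest $140.80; balance after payment $6,011.02.
Closed form: n = −ln(1 − rB₀/P)/ln(1+r) = −ln(0.13825)/ln(1.02333) ≈ 85.787, so the balance reaches zero during payment 86.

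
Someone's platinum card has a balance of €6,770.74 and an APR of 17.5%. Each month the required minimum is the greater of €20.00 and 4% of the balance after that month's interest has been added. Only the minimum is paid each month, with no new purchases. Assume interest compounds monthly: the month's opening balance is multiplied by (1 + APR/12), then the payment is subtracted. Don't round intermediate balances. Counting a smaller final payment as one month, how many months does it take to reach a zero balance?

131 months

Monthly rate r = 17.5%/12 = 1.45833% = 0.0145833.
While 4% of the post-interest balance exceeds €20.00, each month B ← (B·(1+r))·(1 − 0.04), i.e. B shrinks by the factor (1+r)·0.96 = 0.974.
This holds for months 1–100. Entering month 101 the balance is €485.88; 4% of the post-interest balance is now below €20.00, so the flat €20.00 minimum applies from here.
From month 101 a fixed €20.00 at rate r clears €485.88 in 31 more payments. Total: 100 + 31 = 131 months.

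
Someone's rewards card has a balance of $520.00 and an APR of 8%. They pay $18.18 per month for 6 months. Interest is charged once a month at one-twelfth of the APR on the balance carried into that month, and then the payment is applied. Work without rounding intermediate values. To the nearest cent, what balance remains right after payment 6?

Monthly rate r = 8%/12 = 0.666667% = 0.00666667.
Each month: B ← B·(1+r) − $18.18.
Month 1: interest $3.47; balance after payment $505.29.
Month 2: interest $3.37; balance after payment $490.48.
Month 3: interest $3.27; balance after payment $475.57.
Month 4: interest $3.17; balance after payment $460.56.
Month 5: interest $3.07; balance after payment $445.45.
Month 6: interest $2.97; balance after payment $430.24.

$430.24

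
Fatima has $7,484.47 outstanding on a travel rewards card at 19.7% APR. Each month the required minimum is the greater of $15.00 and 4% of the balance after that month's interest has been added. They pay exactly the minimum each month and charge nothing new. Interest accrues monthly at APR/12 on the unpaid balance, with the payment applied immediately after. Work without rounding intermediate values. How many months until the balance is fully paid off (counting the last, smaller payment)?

155 months

Monthly rate r = 19.7%/12 = 1.64167% = 0.0164167.
While 4% of the post-interest balance exceeds $15.00, each month B ← (B·(1+r))·(1 − 0.04), i.e. B shrinks by the factor (1+r)·0.96 = 0.97576.
This holds for months 1–123. Entering month 124 the balance is $365.89; 4% of the post-interest balance is now below $15.00, so the flat $15.00 minimum applies from here.
From month 124 a fixed $15.00 at rate r clears $365.89 in 32 more payments. Total: 123 + 32 = 155 months.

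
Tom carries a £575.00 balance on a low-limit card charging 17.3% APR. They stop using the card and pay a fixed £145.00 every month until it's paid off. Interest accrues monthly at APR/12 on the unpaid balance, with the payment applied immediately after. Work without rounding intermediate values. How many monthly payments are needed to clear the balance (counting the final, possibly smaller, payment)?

5 payments

Monthly rate r = 17.3%/12 = 1.44167% = 0.0144167.
Recurrence: B ← B·(1+r) − £145.00.
Month 1: interest £8.29; balance after payment £438.29.
Month 2: interest £6.32; balance after payment £299.61.
Month 3: interest £4.32; balance after payment £158.93.
Month 4: interest £2.29; balance after payment £16.22.
Month 5: interest £0.23; balance after payment £0.00.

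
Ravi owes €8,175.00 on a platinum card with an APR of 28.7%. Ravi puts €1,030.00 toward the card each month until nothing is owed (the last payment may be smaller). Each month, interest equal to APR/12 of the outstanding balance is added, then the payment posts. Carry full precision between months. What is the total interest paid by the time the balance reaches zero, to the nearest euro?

Monthly rate r = 28.7%/12 = 2.39167% = 0.0239167.
Payoff takes n = ⌈−ln(1 − rB₀/P)/ln(1+r)⌉ = ⌈8.906⌉ = 9 payments; the last is €934.61.
Total paid = 8·€1,030.00 + €934.61 = €9,174.61.
Total interest = total paid − principal = €9,174.61 − €8,175.00 = €999.61.

€1,000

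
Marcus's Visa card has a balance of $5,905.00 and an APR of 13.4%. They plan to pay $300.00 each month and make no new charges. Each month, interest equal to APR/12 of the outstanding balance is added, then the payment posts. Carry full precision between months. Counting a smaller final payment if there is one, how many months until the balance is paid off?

Monthly rate r = 13.4%/12 = 1.11667% = 0.0111667.
Recurrence: B ← B·(1+r) − $300.00.
Month 1: interest $65.94; balance after payment $5,670.94.
Month 2: interest $63.33; balance after payment $5,434.26.
Closed form: n = −ln(1 − rB₀/P)/ln(1+r) = −ln(0.7802)/ln(1.01117) ≈ 22.351, so the balance reaches zero during payment 23.

23 payments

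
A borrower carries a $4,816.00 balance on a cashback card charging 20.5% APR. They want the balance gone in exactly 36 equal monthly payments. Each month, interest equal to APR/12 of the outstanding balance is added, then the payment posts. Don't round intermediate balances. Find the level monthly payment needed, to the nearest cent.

Monthly rate r = 20.5%/12 = 1.70833% = 0.0170833.
Level-payment amortization: P = B₀·r / (1 − (1+r)^(−n)) = 4816.00·0.0170833 / (1 − 1.01708^(−36)).
Denominator 1 − (1+r)^(−36) = 0.456543681.
P = 82.2733 / 0.456543681 ≈ 180.21.

$180.21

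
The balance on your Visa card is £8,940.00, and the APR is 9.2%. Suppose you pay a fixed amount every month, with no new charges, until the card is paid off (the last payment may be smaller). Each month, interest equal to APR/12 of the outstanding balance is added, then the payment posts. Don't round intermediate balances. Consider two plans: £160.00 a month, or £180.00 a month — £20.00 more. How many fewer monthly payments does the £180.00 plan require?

Monthly rate r = 9.2%/12 = 0.766667% = 0.00766667.
At £160.00/mo: n = ⌈−ln(1 − rB₀/P)/ln(1+r)⌉ = 74 payments (last £36.56); total interest = total paid − £8,940.00 = £2,776.56.
At £180.00/mo: 63 payments (last £136.13); total interest £2,356.13.
Payments saved = 74 − 63 = 11.

11 fewer payments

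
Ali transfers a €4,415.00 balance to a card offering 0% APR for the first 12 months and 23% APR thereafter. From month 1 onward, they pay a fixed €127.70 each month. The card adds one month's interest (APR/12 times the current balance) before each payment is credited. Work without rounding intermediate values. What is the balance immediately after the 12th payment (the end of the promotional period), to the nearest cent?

Promo months 1–12 at r₀ = 0%/12 = 0; months 13+ at r₁ = 23%/12 = 0.0191667.
After month 12 (no interest yet): B = €4,415.00 − 12·€127.70 = €2,882.60.

€2,882.60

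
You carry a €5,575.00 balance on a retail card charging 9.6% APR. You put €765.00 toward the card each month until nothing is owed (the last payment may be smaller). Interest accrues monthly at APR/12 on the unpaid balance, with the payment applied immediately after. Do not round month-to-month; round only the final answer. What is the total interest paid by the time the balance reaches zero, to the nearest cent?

Monthly rate r = 9.6%/12 = 0.8% = 0.008.
Payoff takes n = ⌈−ln(1 − rB₀/P)/ln(1+r)⌉ = ⌈7.539⌉ = 8 payments; the last is €412.82.
Total paid = 7·€765.00 + €412.82 = €5,767.82.
Total interest = total paid − principal = €5,767.82 − €5,575.00 = €192.82.

€192.82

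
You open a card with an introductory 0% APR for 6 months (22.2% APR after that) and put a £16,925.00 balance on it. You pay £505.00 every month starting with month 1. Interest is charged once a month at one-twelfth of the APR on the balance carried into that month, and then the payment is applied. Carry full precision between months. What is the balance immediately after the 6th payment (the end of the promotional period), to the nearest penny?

Promo months 1–6 at r₀ = 0%/12 = 0; months 7+ at r₁ = 22.2%/12 = 0.0185.
After month 6 (no interest yet): B = £16,925.00 − 6·£505.00 = £13,895.00.

£13,895.00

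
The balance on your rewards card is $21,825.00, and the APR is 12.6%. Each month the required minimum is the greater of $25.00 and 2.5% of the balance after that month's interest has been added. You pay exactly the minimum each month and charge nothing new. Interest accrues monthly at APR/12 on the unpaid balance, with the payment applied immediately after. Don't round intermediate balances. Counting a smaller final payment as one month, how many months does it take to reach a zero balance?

260 months

Monthly rate r = 12.6%/12 = 1.05% = 0.0105.
While 2.5% of the post-interest balance exceeds $25.00, each month B ← (B·(1+r))·(1 − 0.025), i.e. B shrinks by the factor (1+r)·0.975 = 0.98524.
This holds for months 1–209. Entering month 210 the balance is $975.01; 2.5% of the post-interest balance is now below $25.00, so the flat $25.00 minimum applies from here.
From month 210 a fixed $25.00 at rate r clears $975.01 in 51 more payments. Total: 209 + 51 = 260 months.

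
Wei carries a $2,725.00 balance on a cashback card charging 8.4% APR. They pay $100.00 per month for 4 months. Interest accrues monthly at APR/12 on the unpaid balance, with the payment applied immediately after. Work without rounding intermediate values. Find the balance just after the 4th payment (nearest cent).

Monthly rate r = 8.4%/12 = 0.7% = 0.007.
Each month: B ← B·(1+r) − $100.00.
Month 1: interest $19.07; balance after payment $2,644.07.
Month 2: interest $18.51; balance after payment $2,562.58.
Month 3: interest $17.94; balance after payment $2,480.52.
Month 4: interest $17.36; balance after payment $2,397.89.

$2,397.89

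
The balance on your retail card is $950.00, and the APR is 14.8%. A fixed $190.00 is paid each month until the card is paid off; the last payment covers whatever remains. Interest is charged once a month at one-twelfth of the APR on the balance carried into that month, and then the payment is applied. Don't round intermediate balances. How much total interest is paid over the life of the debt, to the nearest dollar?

$37

Monthly rate r = 14.8%/12 = 1.23333% = 0.0123333.
Payoff takes n = ⌈−ln(1 − rB₀/P)/ln(1+r)⌉ = ⌈5.193⌉ = 6 payments; the last is $36.77.
Total paid = 5·$190.00 + $36.77 = $986.77.
Total interest = total paid − principal = $986.77 − $950.00 = $36.77.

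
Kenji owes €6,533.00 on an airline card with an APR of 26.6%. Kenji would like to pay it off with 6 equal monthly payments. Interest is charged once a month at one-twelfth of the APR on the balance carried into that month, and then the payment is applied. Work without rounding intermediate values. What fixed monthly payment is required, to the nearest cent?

€1,174.85

Monthly rate r = 26.6%/12 = 2.21667% = 0.0221667.
Level-payment amortization: P = B₀·r / (1 − (1+r)^(−n)) = 6533.00·0.0221667 / (1 − 1.02217^(−6)).
Denominator 1 − (1+r)^(−6) = 0.123262235.
P = 144.815 / 0.123262235 ≈ 1174.85.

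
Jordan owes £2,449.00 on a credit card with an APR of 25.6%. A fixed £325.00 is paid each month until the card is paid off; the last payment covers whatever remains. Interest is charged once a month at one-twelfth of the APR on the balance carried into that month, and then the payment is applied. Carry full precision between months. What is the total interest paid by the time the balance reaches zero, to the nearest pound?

Monthly rate r = 25.6%/12 = 2.13333% = 0.0213333.
Payoff takes n = ⌈−ln(1 − rB₀/P)/ln(1+r)⌉ = ⌈8.302⌉ = 9 payments; the last is £98.96.
Total paid = 8·£325.00 + £98.96 = £2,698.96.
Total interest = total paid − principal = £2,698.96 − £2,449.00 = £249.96.

£250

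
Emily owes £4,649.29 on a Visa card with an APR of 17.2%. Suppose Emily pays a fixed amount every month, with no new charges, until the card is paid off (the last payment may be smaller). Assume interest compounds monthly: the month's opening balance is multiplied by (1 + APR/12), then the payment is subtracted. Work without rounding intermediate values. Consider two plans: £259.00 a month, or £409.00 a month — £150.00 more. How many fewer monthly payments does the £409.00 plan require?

8 fewer payments

Monthly rate r = 17.2%/12 = 1.43333% = 0.0143333.
At £259.00/mo: n = ⌈−ln(1 − rB₀/P)/ln(1+r)⌉ = 21 payments (last £233.60); total interest = total paid − £4,649.29 = £764.31.
At £409.00/mo: 13 payments (last £203.99); total interest £462.70.
Payments saved = 21 − 13 = 8.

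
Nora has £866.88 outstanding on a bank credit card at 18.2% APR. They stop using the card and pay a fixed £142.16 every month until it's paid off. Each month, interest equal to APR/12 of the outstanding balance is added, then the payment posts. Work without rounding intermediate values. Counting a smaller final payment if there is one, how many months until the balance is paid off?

7 payments

Monthly rate r = 18.2%/12 = 1.51667% = 0.0151667.
Recurrence: B ← B·(1+r) − £142.16.
Month 1: interest £13.15; balance after payment £737.87.
Month 2: interest £11.19; balance after payment £606.90.
Closed form: n = −ln(1 − rB₀/P)/ln(1+r) = −ln(0.90751)/ln(1.01517) ≈ 6.447, so the balance reaches zero during payment 7.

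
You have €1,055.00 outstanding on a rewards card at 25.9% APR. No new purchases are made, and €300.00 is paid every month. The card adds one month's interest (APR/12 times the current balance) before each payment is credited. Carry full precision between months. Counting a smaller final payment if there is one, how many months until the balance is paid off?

4 months

Monthly rate r = 25.9%/12 = 2.15833% = 0.0215833.
Recurrence: B ← B·(1+r) − €300.00.
Month 1: interest €22.77; balance after payment €777.77.
Month 2: interest €16.79; balance after payment €494.56.
Month 3: interest €10.67; balance after payment €205.23.
Month 4: interest €4.43; balance after payment €0.00.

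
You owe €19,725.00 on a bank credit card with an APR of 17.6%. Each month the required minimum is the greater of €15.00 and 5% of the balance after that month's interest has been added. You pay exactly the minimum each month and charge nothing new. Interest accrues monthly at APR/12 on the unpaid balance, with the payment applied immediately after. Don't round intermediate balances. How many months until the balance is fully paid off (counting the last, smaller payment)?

138 months

Monthly rate r = 17.6%/12 = 1.46667% = 0.0146667.
While 5% of the post-interest balance exceeds €15.00, each month B ← (B·(1+r))·(1 − 0.05), i.e. B shrinks by the factor (1+r)·0.95 = 0.96393.
This holds for months 1–115. Entering month 116 the balance is €288.68; 5% of the post-interest balance is now below €15.00, so the flat €15.00 minimum applies from here.
From month 116 a fixed €15.00 at rate r clears €288.68 in 23 more payments. Total: 115 + 23 = 138 months.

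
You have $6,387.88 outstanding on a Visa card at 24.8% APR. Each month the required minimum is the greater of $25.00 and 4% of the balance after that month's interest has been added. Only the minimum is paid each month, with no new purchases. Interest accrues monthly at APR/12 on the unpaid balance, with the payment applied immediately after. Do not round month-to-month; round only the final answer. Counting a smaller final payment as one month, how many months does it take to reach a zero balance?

Monthly rate r = 24.8%/12 = 2.06667% = 0.0206667.
While 4% of the post-interest balance exceeds $25.00, each month B ← (B·(1+r))·(1 − 0.04), i.e. B shrinks by the factor (1+r)·0.96 = 0.97984.
This holds for months 1–116. Entering month 117 the balance is $601.67; 4% of the post-interest balance is now below $25.00, so the flat $25.00 minimum applies from here.
From month 117 a fixed $25.00 at rate r clears $601.67 in 34 more payments. Total: 116 + 34 = 150 months.

150 months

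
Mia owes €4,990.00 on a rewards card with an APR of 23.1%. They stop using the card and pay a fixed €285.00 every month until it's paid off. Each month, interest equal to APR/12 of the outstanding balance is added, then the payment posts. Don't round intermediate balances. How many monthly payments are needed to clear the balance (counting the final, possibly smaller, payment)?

22 months

Monthly rate r = 23.1%/12 = 1.925% = 0.01925.
Recurrence: B ← B·(1+r) − €285.00.
Month 1: interest €96.06; balance after payment €4,801.06.
Month 2: interest €92.42; balance after payment €4,608.48.
Closed form: n = −ln(1 − rB₀/P)/ln(1+r) = −ln(0.66296)/ln(1.01925) ≈ 21.558, so the balance reaches zero during payment 22.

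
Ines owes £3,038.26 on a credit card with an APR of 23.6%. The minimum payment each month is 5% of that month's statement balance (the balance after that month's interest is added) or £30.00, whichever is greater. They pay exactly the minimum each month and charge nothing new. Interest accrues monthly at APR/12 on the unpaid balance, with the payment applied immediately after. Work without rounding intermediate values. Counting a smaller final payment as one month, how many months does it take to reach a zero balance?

Monthly rate r = 23.6%/12 = 1.96667% = 0.0196667.
While 5% of the post-interest balance exceeds £30.00, each month B ← (B·(1+r))·(1 − 0.05), i.e. B shrinks by the factor (1+r)·0.95 = 0.96868.
This holds for months 1–52. Entering month 53 the balance is £580.87; 5% of the post-interest balance is now below £30.00, so the flat £30.00 minimum applies from here.
From month 53 a fixed £30.00 at rate r clears £580.87 in 25 more payments. Total: 52 + 25 = 77 months.

77 months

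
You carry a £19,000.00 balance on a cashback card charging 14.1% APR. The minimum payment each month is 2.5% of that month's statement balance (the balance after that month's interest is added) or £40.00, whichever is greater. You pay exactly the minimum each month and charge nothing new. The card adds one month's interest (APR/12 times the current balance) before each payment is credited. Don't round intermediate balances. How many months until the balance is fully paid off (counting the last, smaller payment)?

236 months

Monthly rate r = 14.1%/12 = 1.175% = 0.01175.
While 2.5% of the post-interest balance exceeds £40.00, each month B ← (B·(1+r))·(1 − 0.025), i.e. B shrinks by the factor (1+r)·0.975 = 0.98646.
This holds for months 1–183. Entering month 184 the balance is £1,566.74; 2.5% of the post-interest balance is now below £40.00, so the flat £40.00 minimum applies from here.
From month 184 a fixed £40.00 at rate r clears £1,566.74 in 53 more payments. Total: 183 + 53 = 236 months.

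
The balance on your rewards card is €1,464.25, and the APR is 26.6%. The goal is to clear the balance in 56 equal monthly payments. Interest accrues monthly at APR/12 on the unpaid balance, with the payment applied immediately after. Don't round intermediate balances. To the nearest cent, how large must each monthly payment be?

€45.91

Monthly rate r = 26.6%/12 = 2.21667% = 0.0221667.
Level-payment amortization: P = B₀·r / (1 − (1+r)^(−n)) = 1464.25·0.0221667 / (1 − 1.02217^(−56)).
Denominator 1 − (1+r)^(−56) = 0.70705641.
P = 32.4575 / 0.70705641 ≈ 45.91.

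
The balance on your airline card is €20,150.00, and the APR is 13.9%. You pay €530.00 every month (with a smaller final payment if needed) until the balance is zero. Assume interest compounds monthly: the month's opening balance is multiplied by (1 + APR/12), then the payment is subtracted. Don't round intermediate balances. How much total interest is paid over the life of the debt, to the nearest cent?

Monthly rate r = 13.9%/12 = 1.15833% = 0.0115833.
Payoff takes n = ⌈−ln(1 − rB₀/P)/ln(1+r)⌉ = ⌈50.405⌉ = 51 payments; the last is €215.59.
Total paid = 50·€530.00 + €215.59 = €26,715.59.
Total interest = total paid − principal = €26,715.59 − €20,150.00 = €6,565.59.

€6,565.59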